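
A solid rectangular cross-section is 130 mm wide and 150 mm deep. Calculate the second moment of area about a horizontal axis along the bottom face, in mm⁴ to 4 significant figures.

The section: 130 × 150, A = 19 500 mm², y = 75 mm, Ī = 36 562 500 mm⁴.
Transfer it to the bottom edge using Ī + A·d² with d = y − 0:
  the section: d = 75 mm → contributes +146 250 000 mm⁴
Total I = 146 250 000 mm⁴.

I_base ≈ 1.463 × 10⁸ mm⁴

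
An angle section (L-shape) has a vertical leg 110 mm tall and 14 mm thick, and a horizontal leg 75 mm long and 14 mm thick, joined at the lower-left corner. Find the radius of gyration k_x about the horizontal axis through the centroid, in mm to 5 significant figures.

k_x ≈ 34.397 mm

Treat the section as a set of non-overlapping primitives; coordinates are from the bounding-box lower-left.
Vertical leg: 14 × 110, A = 1 540 mm², y = 55 mm, Ī = 1 552 833 mm⁴.
Horizontal leg (remainder): 61 × 14, A = 854 mm², y = 7 mm, Ī = 13948.67 mm⁴.
Centroid: ȳ = ΣA·y / ΣA = 37.87719 mm.
Transfer each piece to the horizontal axis through the centroid using Ī + A·d² with d = y − 37.87719:
  vertical leg: d = 17.12281 mm → contributes +2 004 347 mm⁴
  horizontal leg (remainder): d = -30.87719 mm → contributes +828153.2 mm⁴
Total I = 2 832 500 mm⁴.
Radius of gyration: k = √(I/A) = √(2 832 500 / 2 394) = 34.39718 mm.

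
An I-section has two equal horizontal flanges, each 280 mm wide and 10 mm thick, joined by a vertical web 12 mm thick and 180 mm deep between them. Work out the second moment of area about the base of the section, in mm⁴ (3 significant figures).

I_base ≈ 1.34 × 10⁸ mm⁴

Decompose the section into non-overlapping parts with the origin at the bottom-left of its bounding rectangle.
Bottom flange: 280 × 10, A = 2 800 mm², y = 5 mm, Ī = 23 333 mm⁴.
Web: 12 × 180, A = 2 160 mm², y = 100 mm, Ī = 5 832 000 mm⁴.
Top flange: 280 × 10, A = 2 800 mm², y = 195 mm, Ī = 23 333 mm⁴.
Transfer each piece to a horizontal axis along the bottom face using Ī + A·d² with d = y − 0:
  bottom flange: d = 5 mm → contributes +93 333 mm⁴
  web: d = 100 mm → contributes +27 432 000 mm⁴
  top flange: d = 195 mm → contributes +106 493 333 mm⁴
Total I = 134 018 667 mm⁴.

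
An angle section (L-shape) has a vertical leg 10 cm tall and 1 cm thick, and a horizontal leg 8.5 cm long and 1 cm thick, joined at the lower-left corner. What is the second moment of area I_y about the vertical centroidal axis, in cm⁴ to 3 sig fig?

I_y ≈ 113 cm⁴

Split into non-overlapping primitives; take the origin at the lower-left of the bounding box.
Vertical leg: 1 × 10, A = 10 cm², x = 0.5 cm, Ī = 0.83333 cm⁴.
Horizontal leg (remainder): 7.5 × 1, A = 7.5 cm², x = 4.75 cm, Ī = 35.156 cm⁴.
Centroid: x̄ = ΣA·x / ΣA = 2.3214 cm.
Transfer each piece to the vertical centroidal axis using Ī + A·d² with d = x − 2.3214:
  vertical leg: d = -1.8214 cm → contributes +34.009 cm⁴
  horizontal leg (remainder): d = 2.4286 cm → contributes +79.391 cm⁴
Total I = 113.4 cm⁴.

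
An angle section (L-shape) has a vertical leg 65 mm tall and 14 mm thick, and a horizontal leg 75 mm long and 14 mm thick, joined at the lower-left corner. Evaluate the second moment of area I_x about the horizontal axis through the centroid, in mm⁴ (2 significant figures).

I_x ≈ 6.2 × 10⁵ mm⁴

Break the section into simple shapes (no overlaps), measuring from the bottom-left corner of the bounding box.
Vertical leg: 14 × 65, A = 910 mm², y = 32.5 mm, Ī = 320 396 mm⁴.
Horizontal leg (remainder): 61 × 14, A = 854 mm², y = 7 mm, Ī = 13 949 mm⁴.
Centroid: ȳ = ΣA·y / ΣA = 20.15 mm.
Transfer each piece to the horizontal axis through the centroid using Ī + A·d² with d = y − 20.15:
  vertical leg: d = 12.35 mm → contributes +459 084 mm⁴
  horizontal leg (remainder): d = -13.15 mm → contributes +161 731 mm⁴
Total I = 620 816 mm⁴.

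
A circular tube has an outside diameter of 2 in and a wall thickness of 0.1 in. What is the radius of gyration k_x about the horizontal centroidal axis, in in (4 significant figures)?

k_x ≈ 0.6727 in

Break the section into simple shapes (no overlaps), measuring from the bottom-left corner of the bounding box.
Outer circle: ⌀2, A = 3.14159 in², y = 1 in, Ī = 0.785398 in⁴.
Bore (subtracted): ⌀1.8, A = 2.54469 in², y = 1 in, Ī = 0.5153 in⁴.
By symmetry the centroid is at mid-height, ȳ = 1 in.
All pieces are centred on the horizontal centroidal axis, so I = ΣĪ (holes subtracted) = 0.270098 in⁴.
Radius of gyration: k = √(I/A) = √(0.270098 / 0.596903) = 0.672681 in.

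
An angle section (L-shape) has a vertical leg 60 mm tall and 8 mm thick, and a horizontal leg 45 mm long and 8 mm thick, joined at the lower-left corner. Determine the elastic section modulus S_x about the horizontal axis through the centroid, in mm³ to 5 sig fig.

S_x ≈ 6747.6 mm³

Split into non-overlapping primitives; take the origin at the lower-left of the bounding box.
Vertical leg: 8 × 60, A = 480 mm², y = 30 mm, Ī = 144 000 mm⁴.
Horizontal leg (remainder): 37 × 8, A = 296 mm², y = 4 mm, Ī = 1578.667 mm⁴.
Centroid: ȳ = ΣA·y / ΣA = 20.08247 mm.
Transfer each piece to the horizontal axis through the centroid using Ī + A·d² with d = y − 20.08247:
  vertical leg: d = 9.917526 mm → contributes +191211.5 mm⁴
  horizontal leg (remainder): d = -16.08247 mm → contributes +78137.88 mm⁴
Total I = 269349.4 mm⁴.
Extreme fibre distance c = 39.91753 mm; S = I/c = 6747.647 mm³.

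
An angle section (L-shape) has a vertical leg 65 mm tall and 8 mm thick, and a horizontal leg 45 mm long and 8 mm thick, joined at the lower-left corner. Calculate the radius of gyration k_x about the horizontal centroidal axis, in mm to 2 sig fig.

k_x ≈ 20 mm

Split into non-overlapping primitives; take the origin at the lower-left of the bounding box.
Vertical leg: 8 × 65, A = 520 mm², y = 32.5 mm, Ī = 183 083 mm⁴.
Horizontal leg (remainder): 37 × 8, A = 296 mm², y = 4 mm, Ī = 1 579 mm⁴.
Centroid: ȳ = ΣA·y / ΣA = 22.16 mm.
Transfer each piece to the horizontal centroidal axis using Ī + A·d² with d = y − 22.16:
  vertical leg: d = 10.34 mm → contributes +238 660 mm⁴
  horizontal leg (remainder): d = -18.16 mm → contributes +99 214 mm⁴
Total I = 337 875 mm⁴.
Radius of gyration: k = √(I/A) = √(337 875 / 816) = 20.35 mm.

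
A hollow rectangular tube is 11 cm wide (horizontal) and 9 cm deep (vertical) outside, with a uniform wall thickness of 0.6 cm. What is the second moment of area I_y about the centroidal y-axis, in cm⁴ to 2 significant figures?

Split into non-overlapping primitives; take the origin at the lower-left of the bounding box.
Outer rectangle: 11 × 9, A = 99 cm², x = 5.5 cm, Ī = 998.3 cm⁴.
Inner void (subtracted): 9.8 × 7.8, A = 76.44 cm², x = 5.5 cm, Ī = 611.8 cm⁴.
By symmetry the centroid is at mid-width, x̄ = 5.5 cm.
All pieces are centred on the centroidal y-axis, so I = ΣĪ (holes subtracted) = 386.5 cm⁴.

I_y ≈ 390 cm⁴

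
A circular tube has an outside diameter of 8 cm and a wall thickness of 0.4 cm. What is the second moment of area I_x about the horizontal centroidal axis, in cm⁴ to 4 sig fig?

Split into non-overlapping primitives; take the origin at the lower-left of the bounding box.
Outer circle: ⌀8, A = 50.2655 cm², y = 4 cm, Ī = 201.062 cm⁴.
Bore (subtracted): ⌀7.2, A = 40.715 cm², y = 4 cm, Ī = 131.917 cm⁴.
By symmetry the centroid is at mid-height, ȳ = 4 cm.
All pieces are centred on the horizontal centroidal axis, so I = ΣĪ (holes subtracted) = 69.1452 cm⁴.

I_x ≈ 69.15 cm⁴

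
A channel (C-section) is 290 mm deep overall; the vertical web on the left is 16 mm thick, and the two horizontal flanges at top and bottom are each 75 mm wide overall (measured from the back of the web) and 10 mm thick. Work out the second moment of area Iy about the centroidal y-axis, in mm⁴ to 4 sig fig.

Split into non-overlapping primitives; take the origin at the lower-left of the bounding box.
Web: 16 × 290, A = 4 640 mm², x = 8 mm, Ī = 98986.7 mm⁴.
Top flange (beyond web): 59 × 10, A = 590 mm², x = 45.5 mm, Ī = 171 149 mm⁴.
Bottom flange (beyond web): 59 × 10, A = 590 mm², x = 45.5 mm, Ī = 171 149 mm⁴.
Centroid: x̄ = ΣA·x / ΣA = 15.6031 mm.
Transfer each piece to the centroidal y-axis using Ī + A·d² with d = x − 15.6031:
  web: d = -7.60309 mm → contributes +367 211 mm⁴
  top flange (beyond web): d = 29.8969 mm → contributes +698 506 mm⁴
  bottom flange (beyond web): d = 29.8969 mm → contributes +698 506 mm⁴
Total I = 1 764 223 mm⁴.

Iy ≈ 1.764 × 10⁶ mm⁴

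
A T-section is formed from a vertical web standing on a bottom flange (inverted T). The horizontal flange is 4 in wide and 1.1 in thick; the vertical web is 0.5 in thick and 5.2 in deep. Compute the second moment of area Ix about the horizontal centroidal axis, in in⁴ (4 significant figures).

Ix ≈ 22.52 in⁴

Treat the section as a set of non-overlapping primitives; coordinates are from the bounding-box lower-left.
Flange: 4 × 1.1, A = 4.4 in², y = 0.55 in, Ī = 0.443667 in⁴.
Web: 0.5 × 5.2, A = 2.6 in², y = 3.7 in, Ī = 5.85867 in⁴.
Centroid: ȳ = ΣA·y / ΣA = 1.72 in.
Transfer each piece to the horizontal centroidal axis using Ī + A·d² with d = y − 1.72:
  flange: d = -1.17 in → contributes +6.46683 in⁴
  web: d = 1.98 in → contributes +16.0517 in⁴
Total I = 22.5185 in⁴.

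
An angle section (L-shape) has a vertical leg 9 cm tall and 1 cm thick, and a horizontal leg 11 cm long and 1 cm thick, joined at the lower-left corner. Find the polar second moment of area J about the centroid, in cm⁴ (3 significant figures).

J ≈ 365 cm⁴

Split into non-overlapping primitives; take the origin at the lower-left of the bounding box.
Vertical leg: 1 × 9, A = 9 cm², y = 4.5 cm, Ī = 60.75 cm⁴.
Horizontal leg (remainder): 10 × 1, A = 10 cm², y = 0.5 cm, Ī = 0.83333 cm⁴.
Centroid: ȳ = ΣA·y / ΣA = 2.3947 cm.
Transfer each piece to the centroidal x-axis using Ī + A·d² with d = y − 2.3947:
  vertical leg: d = 2.1053 cm → contributes +100.64 cm⁴
  horizontal leg (remainder): d = -1.8947 cm → contributes +36.734 cm⁴
Total I = 137.37 cm⁴.
For the y-axis: x̄ = 3.3947 cm.
Repeating about the centroidal y-axis gives I_y = 227.37 cm⁴.
Polar second moment: J = I_x + I_y = 364.75 cm⁴.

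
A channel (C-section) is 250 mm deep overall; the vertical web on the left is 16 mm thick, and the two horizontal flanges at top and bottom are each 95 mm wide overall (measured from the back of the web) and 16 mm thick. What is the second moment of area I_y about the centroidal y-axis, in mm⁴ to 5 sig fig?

Split into non-overlapping primitives; take the origin at the lower-left of the bounding box.
Web: 16 × 250, A = 4 000 mm², x = 8 mm, Ī = 85333.33 mm⁴.
Top flange (beyond web): 79 × 16, A = 1 264 mm², x = 55.5 mm, Ī = 657385.3 mm⁴.
Bottom flange (beyond web): 79 × 16, A = 1 264 mm², x = 55.5 mm, Ī = 657385.3 mm⁴.
Centroid: x̄ = ΣA·x / ΣA = 26.39461 mm.
Transfer each piece to the centroidal y-axis using Ī + A·d² with d = x − 26.39461:
  web: d = -18.39461 mm → contributes +1 438 780 mm⁴
  top flange (beyond web): d = 29.10539 mm → contributes +1 728 150 mm⁴
  bottom flange (beyond web): d = 29.10539 mm → contributes +1 728 150 mm⁴
Total I = 4 895 079 mm⁴.

I_y ≈ 4.8951 × 10⁶ mm⁴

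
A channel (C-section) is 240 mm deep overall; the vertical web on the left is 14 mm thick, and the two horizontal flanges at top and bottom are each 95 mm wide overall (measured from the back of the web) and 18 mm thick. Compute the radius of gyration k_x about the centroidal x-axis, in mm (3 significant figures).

Treat the section as a set of non-overlapping primitives; coordinates are from the bounding-box lower-left.
Web: 14 × 240, A = 3 360 mm², y = 120 mm, Ī = 16 128 000 mm⁴.
Top flange (beyond web): 81 × 18, A = 1 458 mm², y = 231 mm, Ī = 39 366 mm⁴.
Bottom flange (beyond web): 81 × 18, A = 1 458 mm², y = 9 mm, Ī = 39 366 mm⁴.
By symmetry the centroid is at mid-height, ȳ = 120 mm.
Transfer each piece to the centroidal x-axis using Ī + A·d² with d = y − 120:
  web: d = 0 mm → contributes +16 128 000 mm⁴
  top flange (beyond web): d = 111 mm → contributes +18 003 384 mm⁴
  bottom flange (beyond web): d = -111 mm → contributes +18 003 384 mm⁴
Total I = 52 134 768 mm⁴.
Radius of gyration: k = √(I/A) = √(52 134 768 / 6 276) = 91.143 mm.

k_x ≈ 91.1 mm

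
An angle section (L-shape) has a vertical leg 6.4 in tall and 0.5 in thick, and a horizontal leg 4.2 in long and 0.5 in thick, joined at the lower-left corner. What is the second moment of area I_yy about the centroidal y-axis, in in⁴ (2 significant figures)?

I_yy ≈ 7.3 in⁴

Treat the section as a set of non-overlapping primitives; coordinates are from the bounding-box lower-left.
Vertical leg: 0.5 × 6.4, A = 3.2 in², x = 0.25 in, Ī = 0.06667 in⁴.
Horizontal leg (remainder): 3.7 × 0.5, A = 1.85 in², x = 2.35 in, Ī = 2.111 in⁴.
Centroid: x̄ = ΣA·x / ΣA = 1.019 in.
Transfer each piece to the centroidal y-axis using Ī + A·d² with d = x − 1.019:
  vertical leg: d = -0.7693 in → contributes +1.961 in⁴
  horizontal leg (remainder): d = 1.331 in → contributes +5.386 in⁴
Total I = 7.347 in⁴.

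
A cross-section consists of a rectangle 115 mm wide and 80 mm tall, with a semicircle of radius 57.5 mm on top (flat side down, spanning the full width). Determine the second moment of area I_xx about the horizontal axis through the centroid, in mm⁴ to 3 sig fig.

I_xx ≈ 1.99 × 10⁷ mm⁴

Split into non-overlapping primitives; take the origin at the lower-left of the bounding box.
Rectangular body: 115 × 80, A = 9 200 mm², y = 40 mm, Ī = 4 906 667 mm⁴.
Semicircular cap: semicircle r = 57.5, A = 5193.4 mm², y = 104.4 mm, Ī = 1 199 785 mm⁴.
Centroid: ȳ = ΣA·y / ΣA = 63.238 mm.
Transfer each piece to the horizontal axis through the centroid using Ī + A·d² with d = y − 63.238:
  rectangular body: d = -23.238 mm → contributes +9 874 784 mm⁴
  semicircular cap: d = 41.166 mm → contributes +10 000 625 mm⁴
Total I = 19 875 409 mm⁴.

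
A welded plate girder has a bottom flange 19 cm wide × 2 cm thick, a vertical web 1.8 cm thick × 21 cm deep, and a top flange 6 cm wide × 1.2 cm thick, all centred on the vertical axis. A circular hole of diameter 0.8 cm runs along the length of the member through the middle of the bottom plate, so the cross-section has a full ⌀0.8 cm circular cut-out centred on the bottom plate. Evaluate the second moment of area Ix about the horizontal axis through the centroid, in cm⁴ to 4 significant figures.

Ix ≈ 5753 cm⁴

Decompose the section into non-overlapping parts with the origin at the bottom-left of its bounding rectangle.
Bottom plate: 19 × 2, A = 38 cm², y = 1 cm, Ī = 12.6667 cm⁴.
Web plate: 1.8 × 21, A = 37.8 cm², y = 12.5 cm, Ī = 1389.15 cm⁴.
Top plate: 6 × 1.2, A = 7.2 cm², y = 23.6 cm, Ī = 0.864 cm⁴.
Hole (subtracted): ⌀0.8, A = 0.502655 cm², y = 1 cm, Ī = 0.0201062 cm⁴.
Centroid: ȳ = ΣA·y / ΣA = 8.24169 cm.
Transfer each piece to the horizontal axis through the centroid using Ī + A·d² with d = y − 8.24169:
  bottom plate: d = -7.24169 cm → contributes +2005.46 cm⁴
  web plate: d = 4.25831 cm → contributes +2074.59 cm⁴
  top plate: d = 15.3583 cm → contributes +1699.18 cm⁴
  hole: d = -7.24169 cm → contributes −26.3804 cm⁴
Total I = 5752.85 cm⁴.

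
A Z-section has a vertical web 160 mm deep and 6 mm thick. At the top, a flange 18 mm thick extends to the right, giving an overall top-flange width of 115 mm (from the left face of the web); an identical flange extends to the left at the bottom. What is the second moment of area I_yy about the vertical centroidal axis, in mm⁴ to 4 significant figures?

I_yy ≈ 1.686 × 10⁷ mm⁴

Decompose the section into non-overlapping parts with the origin at the bottom-left of its bounding rectangle.
Web: 6 × 160, A = 960 mm², x = 112 mm, Ī = 2 880 mm⁴.
Top flange (beyond web): 109 × 18, A = 1 962 mm², x = 169.5 mm, Ī = 1 942 544 mm⁴.
Bottom flange (beyond web): 109 × 18, A = 1 962 mm², x = 54.5 mm, Ī = 1 942 544 mm⁴.
Centroid: x̄ = ΣA·x / ΣA = 112 mm.
Transfer each piece to the vertical centroidal axis using Ī + A·d² with d = x − 112:
  web: d = 0 mm → contributes +2 880 mm⁴
  top flange (beyond web): d = 57.5 mm → contributes +8 429 406 mm⁴
  bottom flange (beyond web): d = -57.5 mm → contributes +8 429 406 mm⁴
Total I = 16 861 692 mm⁴.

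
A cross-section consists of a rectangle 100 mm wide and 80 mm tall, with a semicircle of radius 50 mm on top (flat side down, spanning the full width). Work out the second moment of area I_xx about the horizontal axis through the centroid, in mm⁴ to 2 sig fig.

I_xx ≈ 1.5 × 10⁷ mm⁴

Decompose the section into non-overlapping parts with the origin at the bottom-left of its bounding rectangle.
Rectangular body: 100 × 80, A = 8 000 mm², y = 40 mm, Ī = 4 266 667 mm⁴.
Semicircular cap: semicircle r = 50, A = 3 927 mm², y = 101.2 mm, Ī = 685 981 mm⁴.
Centroid: ȳ = ΣA·y / ΣA = 60.16 mm.
Transfer each piece to the horizontal axis through the centroid using Ī + A·d² with d = y − 60.16:
  rectangular body: d = -20.16 mm → contributes +7 517 120 mm⁴
  semicircular cap: d = 41.06 mm → contributes +7 307 751 mm⁴
Total I = 14 824 871 mm⁴.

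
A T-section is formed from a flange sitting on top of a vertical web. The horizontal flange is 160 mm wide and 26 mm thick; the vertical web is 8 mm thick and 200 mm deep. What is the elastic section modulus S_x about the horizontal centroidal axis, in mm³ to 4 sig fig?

Treat the section as a set of non-overlapping primitives; coordinates are from the bounding-box lower-left.
Flange: 160 × 26, A = 4 160 mm², y = 213 mm, Ī = 234 347 mm⁴.
Web: 8 × 200, A = 1 600 mm², y = 100 mm, Ī = 5 333 333 mm⁴.
Centroid: ȳ = ΣA·y / ΣA = 181.611 mm.
Transfer each piece to the horizontal centroidal axis using Ī + A·d² with d = y − 181.611:
  flange: d = 31.3889 mm → contributes +4 333 038 mm⁴
  web: d = -81.6111 mm → contributes +15 989 931 mm⁴
Total I = 20 322 969 mm⁴.
Extreme fibre distance c = 181.611 mm; S = I/c = 111 904 mm³.

S_x ≈ 1.119 × 10⁵ mm³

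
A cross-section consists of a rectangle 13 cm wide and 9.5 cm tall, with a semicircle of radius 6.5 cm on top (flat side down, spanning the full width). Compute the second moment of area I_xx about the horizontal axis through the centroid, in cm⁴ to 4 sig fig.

Decompose the section into non-overlapping parts with the origin at the bottom-left of its bounding rectangle.
Rectangular body: 13 × 9.5, A = 123.5 cm², y = 4.75 cm, Ī = 928.823 cm⁴.
Semicircular cap: semicircle r = 6.5, A = 66.3661 cm², y = 12.2587 cm, Ī = 195.923 cm⁴.
Centroid: ȳ = ΣA·y / ΣA = 7.3746 cm.
Transfer each piece to the horizontal axis through the centroid using Ī + A·d² with d = y − 7.3746:
  rectangular body: d = -2.6246 cm → contributes +1779.56 cm⁴
  semicircular cap: d = 4.88409 cm → contributes +1779.04 cm⁴
Total I = 3558.6 cm⁴.

I_xx ≈ 3559 cm⁴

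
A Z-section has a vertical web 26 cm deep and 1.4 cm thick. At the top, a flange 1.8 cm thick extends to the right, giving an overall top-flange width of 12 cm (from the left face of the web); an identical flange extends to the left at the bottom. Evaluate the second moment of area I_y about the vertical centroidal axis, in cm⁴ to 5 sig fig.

I_y ≈ 1737.0 cm⁴

Decompose the section into non-overlapping parts with the origin at the bottom-left of its bounding rectangle.
Web: 1.4 × 26, A = 36.4 cm², x = 11.3 cm, Ī = 5.945333 cm⁴.
Top flange (beyond web): 10.6 × 1.8, A = 19.08 cm², x = 17.3 cm, Ī = 178.6524 cm⁴.
Bottom flange (beyond web): 10.6 × 1.8, A = 19.08 cm², x = 5.3 cm, Ī = 178.6524 cm⁴.
Centroid: x̄ = ΣA·x / ΣA = 11.3 cm.
Transfer each piece to the vertical centroidal axis using Ī + A·d² with d = x − 11.3:
  web: d = 0 cm → contributes +5.945333 cm⁴
  top flange (beyond web): d = 6 cm → contributes +865.5324 cm⁴
  bottom flange (beyond web): d = -6 cm → contributes +865.5324 cm⁴
Total I = 1737.01 cm⁴.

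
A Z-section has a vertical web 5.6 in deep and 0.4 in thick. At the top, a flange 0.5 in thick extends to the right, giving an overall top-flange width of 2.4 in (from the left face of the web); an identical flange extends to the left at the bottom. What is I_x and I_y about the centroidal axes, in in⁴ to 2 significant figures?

I_x ≈ 19 in⁴, I_y ≈ 3.6 in⁴

Split into non-overlapping primitives; take the origin at the lower-left of the bounding box.
Web: 0.4 × 5.6, A = 2.24 in², y = 2.8 in, Ī = 5.854 in⁴.
Top flange (beyond web): 2 × 0.5, A = 1 in², y = 5.35 in, Ī = 0.02083 in⁴.
Bottom flange (beyond web): 2 × 0.5, A = 1 in², y = 0.25 in, Ī = 0.02083 in⁴.
Centroid: ȳ = ΣA·y / ΣA = 2.8 in.
Transfer each piece to the centroidal x-axis using Ī + A·d² with d = y − 2.8:
  web: d = 0 in → contributes +5.854 in⁴
  top flange (beyond web): d = 2.55 in → contributes +6.523 in⁴
  bottom flange (beyond web): d = -2.55 in → contributes +6.523 in⁴
Total I = 18.9 in⁴.
For the y-axis: x̄ = 2.2 in.
Repeating about the centroidal y-axis gives I_y = 3.577 in⁴.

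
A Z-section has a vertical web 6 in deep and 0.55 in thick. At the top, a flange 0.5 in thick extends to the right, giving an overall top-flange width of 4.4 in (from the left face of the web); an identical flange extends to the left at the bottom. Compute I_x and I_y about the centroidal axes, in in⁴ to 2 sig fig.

Break the section into simple shapes (no overlaps), measuring from the bottom-left corner of the bounding box.
Web: 0.55 × 6, A = 3.3 in², y = 3 in, Ī = 9.9 in⁴.
Top flange (beyond web): 3.85 × 0.5, A = 1.925 in², y = 5.75 in, Ī = 0.0401 in⁴.
Bottom flange (beyond web): 3.85 × 0.5, A = 1.925 in², y = 0.25 in, Ī = 0.0401 in⁴.
Centroid: ȳ = ΣA·y / ΣA = 3 in.
Transfer each piece to the centroidal x-axis using Ī + A·d² with d = y − 3:
  web: d = 0 in → contributes +9.9 in⁴
  top flange (beyond web): d = 2.75 in → contributes +14.6 in⁴
  bottom flange (beyond web): d = -2.75 in → contributes +14.6 in⁴
Total I = 39.1 in⁴.
For the y-axis: x̄ = 4.125 in.
Repeating about the centroidal y-axis gives I_y = 23.47 in⁴.

I_x ≈ 39 in⁴, I_y ≈ 23 in⁴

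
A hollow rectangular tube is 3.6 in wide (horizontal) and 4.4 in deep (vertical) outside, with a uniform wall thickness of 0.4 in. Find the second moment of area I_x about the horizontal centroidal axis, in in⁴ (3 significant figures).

Split into non-overlapping primitives; take the origin at the lower-left of the bounding box.
Outer rectangle: 3.6 × 4.4, A = 15.84 in², y = 2.2 in, Ī = 25.555 in⁴.
Inner void (subtracted): 2.8 × 3.6, A = 10.08 in², y = 2.2 in, Ī = 10.886 in⁴.
By symmetry the centroid is at mid-height, ȳ = 2.2 in.
All pieces are centred on the horizontal centroidal axis, so I = ΣĪ (holes subtracted) = 14.669 in⁴.

I_x ≈ 14.7 in⁴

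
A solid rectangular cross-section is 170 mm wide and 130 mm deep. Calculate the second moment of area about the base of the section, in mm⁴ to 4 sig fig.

I_base ≈ 1.245 × 10⁸ mm⁴

The section: 170 × 130, A = 22 100 mm², y = 65 mm, Ī = 31 124 167 mm⁴.
Transfer it to a horizontal axis along the bottom face using Ī + A·d² with d = y − 0:
  the section: d = 65 mm → contributes +124 496 667 mm⁴
Total I = 124 496 667 mm⁴.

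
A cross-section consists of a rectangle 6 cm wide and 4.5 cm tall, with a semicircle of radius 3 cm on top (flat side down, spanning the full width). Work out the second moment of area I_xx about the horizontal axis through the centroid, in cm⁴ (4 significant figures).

Decompose the section into non-overlapping parts with the origin at the bottom-left of its bounding rectangle.
Rectangular body: 6 × 4.5, A = 27 cm², y = 2.25 cm, Ī = 45.5625 cm⁴.
Semicircular cap: semicircle r = 3, A = 14.1372 cm², y = 5.77324 cm, Ī = 8.89031 cm⁴.
Centroid: ȳ = ΣA·y / ΣA = 3.46079 cm.
Transfer each piece to the horizontal axis through the centroid using Ī + A·d² with d = y − 3.46079:
  rectangular body: d = -1.21079 cm → contributes +85.1451 cm⁴
  semicircular cap: d = 2.31245 cm → contributes +84.4875 cm⁴
Total I = 169.633 cm⁴.

I_xx ≈ 169.6 cm⁴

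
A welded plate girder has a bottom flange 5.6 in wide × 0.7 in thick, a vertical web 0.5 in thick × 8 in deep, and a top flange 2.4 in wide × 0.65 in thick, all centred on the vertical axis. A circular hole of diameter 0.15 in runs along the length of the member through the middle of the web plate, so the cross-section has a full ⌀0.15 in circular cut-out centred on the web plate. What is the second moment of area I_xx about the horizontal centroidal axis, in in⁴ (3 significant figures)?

I_xx ≈ 114 in⁴

Split into non-overlapping primitives; take the origin at the lower-left of the bounding box.
Bottom plate: 5.6 × 0.7, A = 3.92 in², y = 0.35 in, Ī = 0.16007 in⁴.
Web plate: 0.5 × 8, A = 4 in², y = 4.7 in, Ī = 21.333 in⁴.
Top plate: 2.4 × 0.65, A = 1.56 in², y = 9.025 in, Ī = 0.054925 in⁴.
Hole (subtracted): ⌀0.15, A = 0.017671 in², y = 4.7 in, Ī = 0.00002485 in⁴.
Centroid: ȳ = ΣA·y / ΣA = 3.6109 in.
Transfer each piece to the horizontal centroidal axis using Ī + A·d² with d = y − 3.6109:
  bottom plate: d = -3.2609 in → contributes +41.844 in⁴
  web plate: d = 1.0891 in → contributes +26.077 in⁴
  top plate: d = 5.4141 in → contributes +45.782 in⁴
  hole: d = 1.0891 in → contributes −0.020984 in⁴
Total I = 113.68 in⁴.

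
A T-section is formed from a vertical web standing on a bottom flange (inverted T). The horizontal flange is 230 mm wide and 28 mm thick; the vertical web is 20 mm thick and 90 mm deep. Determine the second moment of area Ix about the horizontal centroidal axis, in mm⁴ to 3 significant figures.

Ix ≈ 6.53 × 10⁶ mm⁴

Decompose the section into non-overlapping parts with the origin at the bottom-left of its bounding rectangle.
Flange: 230 × 28, A = 6 440 mm², y = 14 mm, Ī = 420 747 mm⁴.
Web: 20 × 90, A = 1 800 mm², y = 73 mm, Ī = 1 215 000 mm⁴.
Centroid: ȳ = ΣA·y / ΣA = 26.888 mm.
Transfer each piece to the horizontal centroidal axis using Ī + A·d² with d = y − 26.888:
  flange: d = -12.888 mm → contributes +1 490 492 mm⁴
  web: d = 46.112 mm → contributes +5 042 312 mm⁴
Total I = 6 532 804 mm⁴.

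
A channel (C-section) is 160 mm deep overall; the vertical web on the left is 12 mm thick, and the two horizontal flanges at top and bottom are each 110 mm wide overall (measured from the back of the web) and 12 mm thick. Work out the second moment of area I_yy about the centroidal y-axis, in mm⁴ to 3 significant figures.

Treat the section as a set of non-overlapping primitives; coordinates are from the bounding-box lower-left.
Web: 12 × 160, A = 1 920 mm², x = 6 mm, Ī = 23 040 mm⁴.
Top flange (beyond web): 98 × 12, A = 1 176 mm², x = 61 mm, Ī = 941 192 mm⁴.
Bottom flange (beyond web): 98 × 12, A = 1 176 mm², x = 61 mm, Ī = 941 192 mm⁴.
Centroid: x̄ = ΣA·x / ΣA = 36.281 mm.
Transfer each piece to the centroidal y-axis using Ī + A·d² with d = x − 36.281:
  web: d = -30.281 mm → contributes +1 783 551 mm⁴
  top flange (beyond web): d = 24.719 mm → contributes +1 659 768 mm⁴
  bottom flange (beyond web): d = 24.719 mm → contributes +1 659 768 mm⁴
Total I = 5 103 087 mm⁴.

I_yy ≈ 5.10 × 10⁶ mm⁴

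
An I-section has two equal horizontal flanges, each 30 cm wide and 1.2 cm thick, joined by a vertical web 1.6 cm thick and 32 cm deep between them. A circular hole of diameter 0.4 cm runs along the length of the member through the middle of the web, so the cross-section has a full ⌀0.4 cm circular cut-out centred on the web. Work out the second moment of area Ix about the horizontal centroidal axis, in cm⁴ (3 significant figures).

Split into non-overlapping primitives; take the origin at the lower-left of the bounding box.
Bottom flange: 30 × 1.2, A = 36 cm², y = 0.6 cm, Ī = 4.32 cm⁴.
Web: 1.6 × 32, A = 51.2 cm², y = 17.2 cm, Ī = 4369.1 cm⁴.
Top flange: 30 × 1.2, A = 36 cm², y = 33.8 cm, Ī = 4.32 cm⁴.
Hole (subtracted): ⌀0.4, A = 0.12566 cm², y = 17.2 cm, Ī = 0.0012566 cm⁴.
By symmetry the centroid is at mid-height, ȳ = 17.2 cm.
Transfer each piece to the horizontal centroidal axis using Ī + A·d² with d = y − 17.2:
  bottom flange: d = -16.6 cm → contributes +9924.5 cm⁴
  web: d = 0 cm → contributes +4369.1 cm⁴
  top flange: d = 16.6 cm → contributes +9924.5 cm⁴
  hole: d = 0 cm → contributes −0.0012566 cm⁴
Total I = 24 218 cm⁴.

Ix ≈ 2.42 × 10⁴ cm⁴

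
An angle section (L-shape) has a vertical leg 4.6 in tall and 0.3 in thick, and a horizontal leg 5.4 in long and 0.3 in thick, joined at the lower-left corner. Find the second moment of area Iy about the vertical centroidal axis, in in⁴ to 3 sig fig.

Iy ≈ 8.62 in⁴

Decompose the section into non-overlapping parts with the origin at the bottom-left of its bounding rectangle.
Vertical leg: 0.3 × 4.6, A = 1.38 in², x = 0.15 in, Ī = 0.01035 in⁴.
Horizontal leg (remainder): 5.1 × 0.3, A = 1.53 in², x = 2.85 in, Ī = 3.3163 in⁴.
Centroid: x̄ = ΣA·x / ΣA = 1.5696 in.
Transfer each piece to the vertical centroidal axis using Ī + A·d² with d = x − 1.5696:
  vertical leg: d = -1.4196 in → contributes +2.7914 in⁴
  horizontal leg (remainder): d = 1.2804 in → contributes +5.8246 in⁴
Total I = 8.616 in⁴.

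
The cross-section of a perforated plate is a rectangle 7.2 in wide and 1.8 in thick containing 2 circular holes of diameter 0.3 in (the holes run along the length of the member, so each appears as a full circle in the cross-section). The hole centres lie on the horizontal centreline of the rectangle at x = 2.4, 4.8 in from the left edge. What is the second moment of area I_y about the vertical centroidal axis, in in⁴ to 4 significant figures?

I_y ≈ 55.78 in⁴

Split into non-overlapping primitives; take the origin at the lower-left of the bounding box.
Plate: 7.2 × 1.8, A = 12.96 in², x = 3.6 in, Ī = 55.9872 in⁴.
Hole 1 (subtracted): ⌀0.3, A = 0.0706858 in², x = 2.4 in, Ī = 0.000397608 in⁴.
Hole 2 (subtracted): ⌀0.3, A = 0.0706858 in², x = 4.8 in, Ī = 0.000397608 in⁴.
By symmetry the centroid is at mid-width, x̄ = 3.6 in.
Transfer each piece to the vertical centroidal axis using Ī + A·d² with d = x − 3.6:
  plate: d = 0 in → contributes +55.9872 in⁴
  hole 1: d = -1.2 in → contributes −0.102185 in⁴
  hole 2: d = 1.2 in → contributes −0.102185 in⁴
Total I = 55.7828 in⁴.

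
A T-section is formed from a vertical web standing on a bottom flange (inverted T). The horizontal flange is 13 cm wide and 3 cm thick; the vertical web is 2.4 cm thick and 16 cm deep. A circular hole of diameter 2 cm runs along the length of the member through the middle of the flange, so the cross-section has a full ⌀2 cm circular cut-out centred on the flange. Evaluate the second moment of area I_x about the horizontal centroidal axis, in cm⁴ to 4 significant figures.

Treat the section as a set of non-overlapping primitives; coordinates are from the bounding-box lower-left.
Flange: 13 × 3, A = 39 cm², y = 1.5 cm, Ī = 29.25 cm⁴.
Web: 2.4 × 16, A = 38.4 cm², y = 11 cm, Ī = 819.2 cm⁴.
Hole (subtracted): ⌀2, A = 3.14159 cm², y = 1.5 cm, Ī = 0.785398 cm⁴.
Centroid: ȳ = ΣA·y / ΣA = 6.41258 cm.
Transfer each piece to the horizontal centroidal axis using Ī + A·d² with d = y − 6.41258:
  flange: d = -4.91258 cm → contributes +970.452 cm⁴
  web: d = 4.58742 cm → contributes +1627.31 cm⁴
  hole: d = -4.91258 cm → contributes −76.6027 cm⁴
Total I = 2521.16 cm⁴.

I_x ≈ 2521 cm⁴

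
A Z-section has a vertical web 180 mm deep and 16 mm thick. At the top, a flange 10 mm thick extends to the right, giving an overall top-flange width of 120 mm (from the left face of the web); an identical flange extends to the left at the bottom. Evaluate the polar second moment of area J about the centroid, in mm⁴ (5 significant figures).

Decompose the section into non-overlapping parts with the origin at the bottom-left of its bounding rectangle.
Web: 16 × 180, A = 2 880 mm², y = 90 mm, Ī = 7 776 000 mm⁴.
Top flange (beyond web): 104 × 10, A = 1 040 mm², y = 175 mm, Ī = 8666.667 mm⁴.
Bottom flange (beyond web): 104 × 10, A = 1 040 mm², y = 5 mm, Ī = 8666.667 mm⁴.
Centroid: ȳ = ΣA·y / ΣA = 90 mm.
Transfer each piece to the centroidal x-axis using Ī + A·d² with d = y − 90:
  web: d = 0 mm → contributes +7 776 000 mm⁴
  top flange (beyond web): d = 85 mm → contributes +7 522 667 mm⁴
  bottom flange (beyond web): d = -85 mm → contributes +7 522 667 mm⁴
Total I = 22 821 333 mm⁴.
For the y-axis: x̄ = 112 mm.
Repeating about the centroidal y-axis gives I_y = 9 424 213 mm⁴.
Polar second moment: J = I_x + I_y = 32 245 547 mm⁴.

J ≈ 3.2246 × 10⁷ mm⁴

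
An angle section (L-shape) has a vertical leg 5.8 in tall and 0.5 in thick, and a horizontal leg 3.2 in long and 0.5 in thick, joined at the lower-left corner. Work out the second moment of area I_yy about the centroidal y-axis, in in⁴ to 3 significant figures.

I_yy ≈ 3.24 in⁴

Decompose the section into non-overlapping parts with the origin at the bottom-left of its bounding rectangle.
Vertical leg: 0.5 × 5.8, A = 2.9 in², x = 0.25 in, Ī = 0.060417 in⁴.
Horizontal leg (remainder): 2.7 × 0.5, A = 1.35 in², x = 1.85 in, Ī = 0.82013 in⁴.
Centroid: x̄ = ΣA·x / ΣA = 0.75824 in.
Transfer each piece to the centroidal y-axis using Ī + A·d² with d = x − 0.75824:
  vertical leg: d = -0.50824 in → contributes +0.8095 in⁴
  horizontal leg (remainder): d = 1.0918 in → contributes +2.4293 in⁴
Total I = 3.2388 in⁴.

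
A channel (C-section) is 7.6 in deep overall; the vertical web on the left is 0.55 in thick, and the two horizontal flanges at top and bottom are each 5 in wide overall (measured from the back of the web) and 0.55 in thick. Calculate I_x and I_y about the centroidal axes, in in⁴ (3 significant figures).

I_x ≈ 81.1 in⁴, I_y ≈ 22.3 in⁴

Break the section into simple shapes (no overlaps), measuring from the bottom-left corner of the bounding box.
Web: 0.55 × 7.6, A = 4.18 in², y = 3.8 in, Ī = 20.12 in⁴.
Top flange (beyond web): 4.45 × 0.55, A = 2.4475 in², y = 7.325 in, Ī = 0.061697 in⁴.
Bottom flange (beyond web): 4.45 × 0.55, A = 2.4475 in², y = 0.275 in, Ī = 0.061697 in⁴.
By symmetry the centroid is at mid-height, ȳ = 3.8 in.
Transfer each piece to the centroidal x-axis using Ī + A·d² with d = y − 3.8:
  web: d = 0 in → contributes +20.12 in⁴
  top flange (beyond web): d = 3.525 in → contributes +30.473 in⁴
  bottom flange (beyond web): d = -3.525 in → contributes +30.473 in⁴
Total I = 81.067 in⁴.
For the y-axis: x̄ = 1.6235 in.
Repeating about the centroidal y-axis gives I_y = 22.275 in⁴.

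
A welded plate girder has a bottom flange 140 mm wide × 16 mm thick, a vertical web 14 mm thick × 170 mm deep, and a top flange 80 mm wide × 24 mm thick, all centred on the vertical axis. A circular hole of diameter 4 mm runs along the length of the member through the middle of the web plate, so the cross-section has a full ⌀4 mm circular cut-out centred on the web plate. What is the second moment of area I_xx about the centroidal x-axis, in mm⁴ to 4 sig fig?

Break the section into simple shapes (no overlaps), measuring from the bottom-left corner of the bounding box.
Bottom plate: 140 × 16, A = 2 240 mm², y = 8 mm, Ī = 47786.7 mm⁴.
Web plate: 14 × 170, A = 2 380 mm², y = 101 mm, Ī = 5 731 833 mm⁴.
Top plate: 80 × 24, A = 1 920 mm², y = 198 mm, Ī = 92 160 mm⁴.
Hole (subtracted): ⌀4, A = 12.5664 mm², y = 101 mm, Ī = 12.5664 mm⁴.
Centroid: ȳ = ΣA·y / ΣA = 97.6174 mm.
Transfer each piece to the centroidal x-axis using Ī + A·d² with d = y − 97.6174:
  bottom plate: d = -89.6174 mm → contributes +18 037 832 mm⁴
  web plate: d = 3.38265 mm → contributes +5 759 066 mm⁴
  top plate: d = 100.383 mm → contributes +19 439 377 mm⁴
  hole: d = 3.38265 mm → contributes −156.355 mm⁴
Total I = 43 236 119 mm⁴.

I_xx ≈ 4.324 × 10⁷ mm⁴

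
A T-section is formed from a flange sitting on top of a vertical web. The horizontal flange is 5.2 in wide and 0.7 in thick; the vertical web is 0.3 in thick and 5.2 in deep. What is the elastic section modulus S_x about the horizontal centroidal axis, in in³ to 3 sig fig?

Treat the section as a set of non-overlapping primitives; coordinates are from the bounding-box lower-left.
Flange: 5.2 × 0.7, A = 3.64 in², y = 5.55 in, Ī = 0.14863 in⁴.
Web: 0.3 × 5.2, A = 1.56 in², y = 2.6 in, Ī = 3.5152 in⁴.
Centroid: ȳ = ΣA·y / ΣA = 4.665 in.
Transfer each piece to the horizontal centroidal axis using Ī + A·d² with d = y − 4.665:
  flange: d = 0.885 in → contributes +2.9996 in⁴
  web: d = -2.065 in → contributes +10.167 in⁴
Total I = 13.167 in⁴.
Extreme fibre distance c = 4.665 in; S = I/c = 2.8225 in³.

S_x ≈ 2.82 in³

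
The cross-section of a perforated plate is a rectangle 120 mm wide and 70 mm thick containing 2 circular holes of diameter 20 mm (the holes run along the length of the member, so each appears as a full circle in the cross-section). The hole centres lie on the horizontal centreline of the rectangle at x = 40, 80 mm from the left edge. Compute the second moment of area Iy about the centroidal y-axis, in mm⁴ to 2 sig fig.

Iy ≈ 9.8 × 10⁶ mm⁴

Treat the section as a set of non-overlapping primitives; coordinates are from the bounding-box lower-left.
Plate: 120 × 70, A = 8 400 mm², x = 60 mm, Ī = 10 080 000 mm⁴.
Hole 1 (subtracted): ⌀20, A = 314.2 mm², x = 40 mm, Ī = 7 854 mm⁴.
Hole 2 (subtracted): ⌀20, A = 314.2 mm², x = 80 mm, Ī = 7 854 mm⁴.
By symmetry the centroid is at mid-width, x̄ = 60 mm.
Transfer each piece to the centroidal y-axis using Ī + A·d² with d = x − 60:
  plate: d = 0 mm → contributes +10 080 000 mm⁴
  hole 1: d = -20 mm → contributes −133 518 mm⁴
  hole 2: d = 20 mm → contributes −133 518 mm⁴
Total I = 9 812 965 mm⁴.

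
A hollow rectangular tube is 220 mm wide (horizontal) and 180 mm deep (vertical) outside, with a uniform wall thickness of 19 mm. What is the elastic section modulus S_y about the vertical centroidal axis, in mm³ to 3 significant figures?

Treat the section as a set of non-overlapping primitives; coordinates are from the bounding-box lower-left.
Outer rectangle: 220 × 180, A = 39 600 mm², x = 110 mm, Ī = 159 720 000 mm⁴.
Inner void (subtracted): 182 × 142, A = 25 844 mm², x = 110 mm, Ī = 71 338 055 mm⁴.
By symmetry the centroid is at mid-width, x̄ = 110 mm.
All pieces are centred on the vertical centroidal axis, so I = ΣĪ (holes subtracted) = 88 381 945 mm⁴.
Extreme fibre distance c = 110 mm; S = I/c = 803 472 mm³.

S_y ≈ 8.03 × 10⁵ mm³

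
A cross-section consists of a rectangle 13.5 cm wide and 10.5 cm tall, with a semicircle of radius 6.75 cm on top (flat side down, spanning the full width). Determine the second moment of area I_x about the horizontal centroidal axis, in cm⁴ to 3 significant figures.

I_x ≈ 4660 cm⁴

Treat the section as a set of non-overlapping primitives; coordinates are from the bounding-box lower-left.
Rectangular body: 13.5 × 10.5, A = 141.75 cm², y = 5.25 cm, Ī = 1302.3 cm⁴.
Semicircular cap: semicircle r = 6.75, A = 71.569 cm², y = 13.365 cm, Ī = 227.85 cm⁴.
Centroid: ȳ = ΣA·y / ΣA = 7.9725 cm.
Transfer each piece to the horizontal centroidal axis using Ī + A·d² with d = y − 7.9725:
  rectangular body: d = -2.7225 cm → contributes +2 353 cm⁴
  semicircular cap: d = 5.3922 cm → contributes +2308.8 cm⁴
Total I = 4661.8 cm⁴.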